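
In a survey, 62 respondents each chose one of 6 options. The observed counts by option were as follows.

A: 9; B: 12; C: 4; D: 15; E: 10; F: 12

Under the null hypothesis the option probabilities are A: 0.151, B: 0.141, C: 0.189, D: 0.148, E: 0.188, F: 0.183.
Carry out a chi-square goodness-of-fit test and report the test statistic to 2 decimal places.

10.28

Expected counts E_i = n·p_i: 62×0.151 = 9.362, 62×0.141 = 8.742, 62×0.189 = 11.718, 62×0.148 = 9.176, 62×0.188 = 11.656, 62×0.183 = 11.346.
cat         O        E   (O−E)²/E
A           9    9.362      0.014
B          12    8.742      1.214
C           4   11.718      5.083
D          15    9.176      3.696
E          10   11.656      0.235
F          12   11.346      0.038
Sum = 10.28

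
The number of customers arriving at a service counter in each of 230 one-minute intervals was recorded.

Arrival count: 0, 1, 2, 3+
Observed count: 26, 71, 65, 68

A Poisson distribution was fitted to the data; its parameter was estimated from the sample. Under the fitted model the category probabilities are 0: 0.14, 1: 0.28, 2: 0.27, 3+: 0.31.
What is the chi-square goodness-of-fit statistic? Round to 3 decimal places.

2.158

Expected counts E_i = n·p_i: 230×0.14 = 32.2, 230×0.28 = 64.4, 230×0.27 = 62.1, 230×0.31 = 71.3.
0: (26 − 32.2)²/32.2 = 38.44/32.2 = 1.1938
1: (71 − 64.4)²/64.4 = 43.56/64.4 = 0.6764
2: (65 − 62.1)²/62.1 = 8.41/62.1 = 0.1354
3+: (68 − 71.3)²/71.3 = 10.89/71.3 = 0.1527
Sum = 2.158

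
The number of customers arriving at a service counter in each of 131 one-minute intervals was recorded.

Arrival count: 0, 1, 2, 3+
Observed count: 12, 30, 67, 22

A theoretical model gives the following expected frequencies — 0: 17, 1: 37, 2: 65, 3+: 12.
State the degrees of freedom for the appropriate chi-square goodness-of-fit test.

There are k = 4 categories and no parameters were estimated from the data, so df = 4 − 1 = 3.

3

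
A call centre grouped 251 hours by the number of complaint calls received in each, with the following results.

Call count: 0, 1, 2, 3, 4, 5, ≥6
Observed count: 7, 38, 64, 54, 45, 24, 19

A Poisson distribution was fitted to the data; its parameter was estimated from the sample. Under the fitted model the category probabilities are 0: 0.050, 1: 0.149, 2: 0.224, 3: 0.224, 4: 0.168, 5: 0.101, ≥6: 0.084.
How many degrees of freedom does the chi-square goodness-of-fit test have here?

There are k = 7 categories and 1 parameter estimated from the data, so df = 7 − 1 − 1 = 5.

5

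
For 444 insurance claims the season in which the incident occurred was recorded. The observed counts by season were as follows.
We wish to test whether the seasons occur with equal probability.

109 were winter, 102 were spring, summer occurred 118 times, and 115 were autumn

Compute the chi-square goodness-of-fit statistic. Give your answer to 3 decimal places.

1.351

Under H₀ each category has probability 1/4, so each expected count is 444/4 = 111.
winter: (109 − 111)²/111 = 4/111 = 0.0360
spring: (102 − 111)²/111 = 81/111 = 0.7297
summer: (118 − 111)²/111 = 49/111 = 0.4414
autumn: (115 − 111)²/111 = 16/111 = 0.1441
Sum = 1.351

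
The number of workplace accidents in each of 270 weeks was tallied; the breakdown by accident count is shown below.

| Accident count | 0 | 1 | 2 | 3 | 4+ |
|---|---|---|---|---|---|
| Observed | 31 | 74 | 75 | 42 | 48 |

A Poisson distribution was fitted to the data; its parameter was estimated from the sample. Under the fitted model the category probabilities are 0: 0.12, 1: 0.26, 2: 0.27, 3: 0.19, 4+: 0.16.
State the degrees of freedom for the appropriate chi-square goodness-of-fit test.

3

There are k = 5 categories and 1 parameter estimated from the data, so df = 5 − 1 − 1 = 3.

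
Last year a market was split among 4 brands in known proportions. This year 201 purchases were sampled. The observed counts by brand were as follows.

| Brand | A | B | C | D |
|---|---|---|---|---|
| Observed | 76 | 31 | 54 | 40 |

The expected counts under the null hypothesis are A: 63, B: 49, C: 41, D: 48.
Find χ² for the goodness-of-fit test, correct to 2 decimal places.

A: (76 − 63)²/63 = 169/63 = 2.683
B: (31 − 49)²/49 = 324/49 = 6.612
C: (54 − 41)²/41 = 169/41 = 4.122
D: (40 − 48)²/48 = 64/48 = 1.333
Sum = 14.75

14.75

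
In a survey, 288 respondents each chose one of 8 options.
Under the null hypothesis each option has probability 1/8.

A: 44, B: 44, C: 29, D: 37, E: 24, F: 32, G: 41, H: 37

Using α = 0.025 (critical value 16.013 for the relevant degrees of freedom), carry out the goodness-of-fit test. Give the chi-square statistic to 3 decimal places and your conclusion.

Expected count for each of the 8 categories: 288/8 = 36.
A: (44 − 36)²/36 = 64/36 = 1.7778
B: (44 − 36)²/36 = 64/36 = 1.7778
C: (29 − 36)²/36 = 49/36 = 1.3611
D: (37 − 36)²/36 = 1/36 = 0.0278
E: (24 − 36)²/36 = 144/36 = 4.0000
F: (32 − 36)²/36 = 16/36 = 0.4444
G: (41 − 36)²/36 = 25/36 = 0.6944
H: (37 − 36)²/36 = 1/36 = 0.0278
Sum = 10.111
df = 7. Since 10.111 < 16.013, we do not reject H₀.

10.111; do not reject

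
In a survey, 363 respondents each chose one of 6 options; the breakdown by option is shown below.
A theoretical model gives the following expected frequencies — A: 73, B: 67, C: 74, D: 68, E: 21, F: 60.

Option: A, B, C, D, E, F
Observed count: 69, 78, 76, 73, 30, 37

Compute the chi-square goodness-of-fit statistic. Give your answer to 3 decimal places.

A: (69 − 73)²/73 = 16/73 = 0.2192
B: (78 − 67)²/67 = 121/67 = 1.8060
C: (76 − 74)²/74 = 4/74 = 0.0541
D: (73 − 68)²/68 = 25/68 = 0.3676
E: (30 − 21)²/21 = 81/21 = 3.8571
F: (37 − 60)²/60 = 529/60 = 8.8167
Sum = 15.121

15.121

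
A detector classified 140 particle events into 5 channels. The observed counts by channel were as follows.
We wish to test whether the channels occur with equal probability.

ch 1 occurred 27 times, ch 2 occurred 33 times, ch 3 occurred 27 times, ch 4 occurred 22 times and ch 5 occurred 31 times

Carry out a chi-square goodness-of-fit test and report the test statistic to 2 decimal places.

2.57

Expected count for each of the 5 categories: 140/5 = 28.
χ² = (27−28)²/28 + (33−28)²/28 + (27−28)²/28 + (22−28)²/28 + (31−28)²/28
   = 0.036 + 0.893 + 0.036 + 1.286 + 0.321
Sum = 2.57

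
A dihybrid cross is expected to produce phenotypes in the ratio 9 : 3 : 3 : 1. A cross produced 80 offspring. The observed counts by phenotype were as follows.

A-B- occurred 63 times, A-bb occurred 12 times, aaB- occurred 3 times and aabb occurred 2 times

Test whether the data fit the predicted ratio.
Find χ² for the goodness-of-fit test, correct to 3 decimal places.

Ratio total = 16. Expected counts: 80×9/16 = 45, 80×3/16 = 15, 80×3/16 = 15, 80×1/16 = 5.
χ² = (63−45)²/45 + (12−15)²/15 + (3−15)²/15 + (2−5)²/5
   = 7.2000 + 0.6000 + 9.6000 + 1.8000
Sum = 19.200

19.200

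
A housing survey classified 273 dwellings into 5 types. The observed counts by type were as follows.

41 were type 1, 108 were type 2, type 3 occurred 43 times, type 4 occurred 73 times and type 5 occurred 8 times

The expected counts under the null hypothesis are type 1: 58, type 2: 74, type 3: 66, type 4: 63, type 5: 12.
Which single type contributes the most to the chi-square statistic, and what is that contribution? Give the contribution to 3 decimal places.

type 2, 15.622

type 1: (41 − 58)²/58 = 289/58 = 4.9828
type 2: (108 − 74)²/74 = 1156/74 = 15.6216
type 3: (43 − 66)²/66 = 529/66 = 8.0152
type 4: (73 − 63)²/63 = 100/63 = 1.5873
type 5: (8 − 12)²/12 = 16/12 = 1.3333
The largest term is for type 2: 15.622.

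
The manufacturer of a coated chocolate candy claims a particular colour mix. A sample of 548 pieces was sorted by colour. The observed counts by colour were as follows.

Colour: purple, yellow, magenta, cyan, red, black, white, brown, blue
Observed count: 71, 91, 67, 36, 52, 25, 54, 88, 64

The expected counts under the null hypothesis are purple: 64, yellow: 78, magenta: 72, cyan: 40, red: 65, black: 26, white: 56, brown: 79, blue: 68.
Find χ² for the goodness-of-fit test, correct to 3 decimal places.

7.650

χ² = (71−64)²/64 + (91−78)²/78 + (67−72)²/72 + (36−40)²/40 + (52−65)²/65 + (25−26)²/26 + (54−56)²/56 + (88−79)²/79 + (64−68)²/68
   = 0.7656 + 2.1667 + 0.3472 + 0.4000 + 2.6000 + 0.0385 + 0.0714 + 1.0253 + 0.2353
Sum = 7.650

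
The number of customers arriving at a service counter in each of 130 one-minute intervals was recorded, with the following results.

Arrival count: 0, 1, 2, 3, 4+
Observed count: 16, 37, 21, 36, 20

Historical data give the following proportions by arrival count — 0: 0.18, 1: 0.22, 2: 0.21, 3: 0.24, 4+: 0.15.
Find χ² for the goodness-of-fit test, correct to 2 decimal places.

Expected counts E_i = n·p_i: 130×0.18 = 23.4, 130×0.22 = 28.6, 130×0.21 = 27.3, 130×0.24 = 31.2, 130×0.15 = 19.5.
cat         O        E   (O−E)²/E
0          16     23.4      2.340
1          37     28.6      2.467
2          21     27.3      1.454
3          36     31.2      0.738
4+         20     19.5      0.013
Sum = 7.01

7.01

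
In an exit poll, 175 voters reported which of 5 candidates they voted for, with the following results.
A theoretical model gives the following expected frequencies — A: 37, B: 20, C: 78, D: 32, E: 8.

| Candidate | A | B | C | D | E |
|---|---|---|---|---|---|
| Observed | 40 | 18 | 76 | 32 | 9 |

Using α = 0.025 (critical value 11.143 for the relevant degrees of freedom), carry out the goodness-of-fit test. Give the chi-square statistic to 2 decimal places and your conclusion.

A: (40 − 37)²/37 = 9/37 = 0.243
B: (18 − 20)²/20 = 4/20 = 0.200
C: (76 − 78)²/78 = 4/78 = 0.051
D: (32 − 32)²/32 = 0/32 = 0.000
E: (9 − 8)²/8 = 1/8 = 0.125
Sum = 0.62
df = 4. Since 0.62 < 11.143, we do not reject H₀.

0.62; do not reject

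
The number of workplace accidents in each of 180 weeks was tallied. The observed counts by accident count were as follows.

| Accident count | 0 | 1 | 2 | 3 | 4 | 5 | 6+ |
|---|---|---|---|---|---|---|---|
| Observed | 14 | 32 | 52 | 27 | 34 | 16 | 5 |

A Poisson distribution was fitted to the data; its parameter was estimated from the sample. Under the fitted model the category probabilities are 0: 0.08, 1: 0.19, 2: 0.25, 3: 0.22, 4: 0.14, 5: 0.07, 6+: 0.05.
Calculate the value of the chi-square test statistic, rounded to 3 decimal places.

Expected counts E_i = n·p_i: 180×0.08 = 14.4, 180×0.19 = 34.2, 180×0.25 = 45, 180×0.22 = 39.6, 180×0.14 = 25.2, 180×0.07 = 12.6, 180×0.05 = 9.
0: (14 − 14.4)²/14.4 = 0.16/14.4 = 0.0111
1: (32 − 34.2)²/34.2 = 4.84/34.2 = 0.1415
2: (52 − 45)²/45 = 49/45 = 1.0889
3: (27 − 39.6)²/39.6 = 158.76/39.6 = 4.0091
4: (34 − 25.2)²/25.2 = 77.44/25.2 = 3.0730
5: (16 − 12.6)²/12.6 = 11.56/12.6 = 0.9175
6+: (5 − 9)²/9 = 16/9 = 1.7778
Sum = 11.019

11.019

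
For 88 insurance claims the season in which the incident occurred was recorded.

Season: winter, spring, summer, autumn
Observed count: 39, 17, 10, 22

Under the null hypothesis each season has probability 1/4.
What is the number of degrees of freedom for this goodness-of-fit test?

3

There are k = 4 categories and no parameters were estimated from the data, so df = 4 − 1 = 3.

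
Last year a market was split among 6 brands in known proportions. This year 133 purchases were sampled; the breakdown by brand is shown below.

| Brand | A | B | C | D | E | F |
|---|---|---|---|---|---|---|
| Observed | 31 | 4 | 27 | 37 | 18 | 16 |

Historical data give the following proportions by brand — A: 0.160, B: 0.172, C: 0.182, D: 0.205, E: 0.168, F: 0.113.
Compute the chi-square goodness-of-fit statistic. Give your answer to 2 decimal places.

24.72

Expected counts E_i = n·p_i: 133×0.160 = 21.28, 133×0.172 = 22.876, 133×0.182 = 24.206, 133×0.205 = 27.265, 133×0.168 = 22.344, 133×0.113 = 15.029.
A: (31 − 21.28)²/21.28 = 94.4784/21.28 = 4.440
B: (4 − 22.876)²/22.876 = 356.303376/22.876 = 15.575
C: (27 − 24.206)²/24.206 = 7.806436/24.206 = 0.323
D: (37 − 27.265)²/27.265 = 94.770225/27.265 = 3.476
E: (18 − 22.344)²/22.344 = 18.870336/22.344 = 0.845
F: (16 − 15.029)²/15.029 = 0.942841/15.029 = 0.063
Sum = 24.72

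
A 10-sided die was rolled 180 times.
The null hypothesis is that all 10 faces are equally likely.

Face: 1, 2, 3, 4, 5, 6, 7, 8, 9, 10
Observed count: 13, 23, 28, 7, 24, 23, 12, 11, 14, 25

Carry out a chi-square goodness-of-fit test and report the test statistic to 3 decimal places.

26.778

Under H₀ each category has probability 1/10, so each expected count is 180/10 = 18.
χ² = (13−18)²/18 + (23−18)²/18 + (28−18)²/18 + (7−18)²/18 + (24−18)²/18 + (23−18)²/18 + (12−18)²/18 + (11−18)²/18 + (14−18)²/18 + (25−18)²/18
   = 1.3889 + 1.3889 + 5.5556 + 6.7222 + 2.0000 + 1.3889 + 2.0000 + 2.7222 + 0.8889 + 2.7222
Sum = 26.778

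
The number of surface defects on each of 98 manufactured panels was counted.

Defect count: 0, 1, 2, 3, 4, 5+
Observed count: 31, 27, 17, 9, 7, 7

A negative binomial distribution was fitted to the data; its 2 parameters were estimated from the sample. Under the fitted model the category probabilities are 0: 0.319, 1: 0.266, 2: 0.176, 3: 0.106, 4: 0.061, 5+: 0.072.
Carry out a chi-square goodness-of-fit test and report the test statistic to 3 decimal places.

Expected counts E_i = n·p_i: 98×0.319 = 31.262, 98×0.266 = 26.068, 98×0.176 = 17.248, 98×0.106 = 10.388, 98×0.061 = 5.978, 98×0.072 = 7.056.
χ² = (31−31.262)²/31.262 + (27−26.068)²/26.068 + (17−17.248)²/17.248 + (9−10.388)²/10.388 + (7−5.978)²/5.978 + (7−7.056)²/7.056
   = 0.0022 + 0.0333 + 0.0036 + 0.1855 + 0.1747 + 0.0004
Sum = 0.400

0.400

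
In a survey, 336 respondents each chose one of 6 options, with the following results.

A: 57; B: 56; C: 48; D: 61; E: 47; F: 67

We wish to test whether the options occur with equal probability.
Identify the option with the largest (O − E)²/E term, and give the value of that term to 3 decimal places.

F, 2.161

Expected count for each of the 6 categories: 336/6 = 56.
cat         O        E   (O−E)²/E
A          57       56     0.0179
B          56       56     0.0000
C          48       56     1.1429
D          61       56     0.4464
E          47       56     1.4464
F          67       56     2.1607
The largest term is for F: 2.161.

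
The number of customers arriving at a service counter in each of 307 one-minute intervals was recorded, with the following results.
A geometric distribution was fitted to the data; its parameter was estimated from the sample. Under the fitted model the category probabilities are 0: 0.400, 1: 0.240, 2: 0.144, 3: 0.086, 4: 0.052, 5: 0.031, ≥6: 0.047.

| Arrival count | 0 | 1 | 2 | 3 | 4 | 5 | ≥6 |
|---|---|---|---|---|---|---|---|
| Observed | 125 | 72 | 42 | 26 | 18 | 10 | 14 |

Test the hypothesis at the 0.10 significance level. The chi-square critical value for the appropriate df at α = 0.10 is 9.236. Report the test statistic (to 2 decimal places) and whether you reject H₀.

0.49; do not reject

Expected counts E_i = n·p_i: 307×0.400 = 122.8, 307×0.240 = 73.68, 307×0.144 = 44.208, 307×0.086 = 26.402, 307×0.052 = 15.964, 307×0.031 = 9.517, 307×0.047 = 14.429.
χ² = (125−122.8)²/122.8 + (72−73.68)²/73.68 + (42−44.208)²/44.208 + (26−26.402)²/26.402 + (18−15.964)²/15.964 + (10−9.517)²/9.517 + (14−14.429)²/14.429
   = 0.039 + 0.038 + 0.110 + 0.006 + 0.260 + 0.025 + 0.013
Sum = 0.49
df = 5. Since 0.49 < 9.236, we do not reject H₀.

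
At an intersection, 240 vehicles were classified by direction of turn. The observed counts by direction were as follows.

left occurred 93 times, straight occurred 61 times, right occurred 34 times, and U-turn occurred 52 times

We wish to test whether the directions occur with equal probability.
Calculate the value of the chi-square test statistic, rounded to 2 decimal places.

30.50

Expected count for each of the 4 categories: 240/4 = 60.
left: (93 − 60)²/60 = 1089/60 = 18.150
straight: (61 − 60)²/60 = 1/60 = 0.017
right: (34 − 60)²/60 = 676/60 = 11.267
U-turn: (52 − 60)²/60 = 64/60 = 1.067
Sum = 30.50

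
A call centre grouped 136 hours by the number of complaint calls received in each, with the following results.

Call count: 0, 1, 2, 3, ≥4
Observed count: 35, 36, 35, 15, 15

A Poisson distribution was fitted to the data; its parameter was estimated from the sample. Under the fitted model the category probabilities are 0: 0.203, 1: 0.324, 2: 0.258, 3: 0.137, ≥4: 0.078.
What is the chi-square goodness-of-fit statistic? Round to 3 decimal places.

5.982

Expected counts E_i = n·p_i: 136×0.203 = 27.608, 136×0.324 = 44.064, 136×0.258 = 35.088, 136×0.137 = 18.632, 136×0.078 = 10.608.
χ² = (35−27.608)²/27.608 + (36−44.064)²/44.064 + (35−35.088)²/35.088 + (15−18.632)²/18.632 + (15−10.608)²/10.608
   = 1.9792 + 1.4758 + 0.0002 + 0.7080 + 1.8184
Sum = 5.982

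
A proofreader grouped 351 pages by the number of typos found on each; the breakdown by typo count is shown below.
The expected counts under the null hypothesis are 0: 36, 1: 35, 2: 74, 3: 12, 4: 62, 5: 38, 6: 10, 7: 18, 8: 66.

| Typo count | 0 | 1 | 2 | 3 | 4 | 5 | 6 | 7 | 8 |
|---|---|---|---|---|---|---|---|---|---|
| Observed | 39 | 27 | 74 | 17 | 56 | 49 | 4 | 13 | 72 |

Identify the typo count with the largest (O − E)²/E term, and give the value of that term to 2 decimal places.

χ² = (39−36)²/36 + (27−35)²/35 + (74−74)²/74 + (17−12)²/12 + (56−62)²/62 + (49−38)²/38 + (4−10)²/10 + (13−18)²/18 + (72−66)²/66
   = 0.250 + 1.829 + 0.000 + 2.083 + 0.581 + 3.184 + 3.600 + 1.389 + 0.545
The largest term is for 6: 3.60.

6, 3.60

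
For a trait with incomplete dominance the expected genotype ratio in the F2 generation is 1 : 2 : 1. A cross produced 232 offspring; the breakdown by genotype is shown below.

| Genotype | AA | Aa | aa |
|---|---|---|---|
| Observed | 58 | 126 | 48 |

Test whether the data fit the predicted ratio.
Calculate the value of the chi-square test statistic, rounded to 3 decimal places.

2.586

Ratio total = 4. Expected counts: 232×1/4 = 58, 232×2/4 = 116, 232×1/4 = 58.
AA: (58 − 58)²/58 = 0/58 = 0.0000
Aa: (126 − 116)²/116 = 100/116 = 0.8621
aa: (48 − 58)²/58 = 100/58 = 1.7241
Sum = 2.586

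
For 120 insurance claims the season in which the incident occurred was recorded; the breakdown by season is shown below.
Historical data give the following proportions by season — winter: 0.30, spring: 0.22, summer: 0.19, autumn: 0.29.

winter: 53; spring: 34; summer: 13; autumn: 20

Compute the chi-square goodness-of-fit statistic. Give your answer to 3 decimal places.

20.722

Expected counts E_i = n·p_i: 120×0.30 = 36, 120×0.22 = 26.4, 120×0.19 = 22.8, 120×0.29 = 34.8.
cat         O        E   (O−E)²/E
winter     53       36     8.0278
spring     34     26.4     2.1879
summer     13     22.8     4.2123
autumn     20     34.8     6.2943
Sum = 20.722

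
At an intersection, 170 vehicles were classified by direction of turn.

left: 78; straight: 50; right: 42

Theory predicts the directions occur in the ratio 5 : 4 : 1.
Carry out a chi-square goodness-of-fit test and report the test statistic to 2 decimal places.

Ratio total = 10. Expected counts: 170×5/10 = 85, 170×4/10 = 68, 170×1/10 = 17.
cat           O        E   (O−E)²/E
left         78       85      0.576
straight     50       68      4.765
right        42       17     36.765
Sum = 42.11

42.11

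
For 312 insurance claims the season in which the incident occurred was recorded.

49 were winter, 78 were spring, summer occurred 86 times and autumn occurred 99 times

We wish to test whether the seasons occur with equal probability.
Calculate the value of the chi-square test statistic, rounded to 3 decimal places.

17.256

Under H₀ each category has probability 1/4, so each expected count is 312/4 = 78.
χ² = (49−78)²/78 + (78−78)²/78 + (86−78)²/78 + (99−78)²/78
   = 10.7821 + 0.0000 + 0.8205 + 5.6538
Sum = 17.256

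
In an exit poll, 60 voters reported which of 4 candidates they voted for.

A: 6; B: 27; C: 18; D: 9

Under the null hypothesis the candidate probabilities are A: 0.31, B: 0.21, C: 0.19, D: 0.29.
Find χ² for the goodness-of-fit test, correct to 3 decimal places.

32.869

Expected counts E_i = n·p_i: 60×0.31 = 18.6, 60×0.21 = 12.6, 60×0.19 = 11.4, 60×0.29 = 17.4.
χ² = (6−18.6)²/18.6 + (27−12.6)²/12.6 + (18−11.4)²/11.4 + (9−17.4)²/17.4
   = 8.5355 + 16.4571 + 3.8211 + 4.0552
Sum = 32.869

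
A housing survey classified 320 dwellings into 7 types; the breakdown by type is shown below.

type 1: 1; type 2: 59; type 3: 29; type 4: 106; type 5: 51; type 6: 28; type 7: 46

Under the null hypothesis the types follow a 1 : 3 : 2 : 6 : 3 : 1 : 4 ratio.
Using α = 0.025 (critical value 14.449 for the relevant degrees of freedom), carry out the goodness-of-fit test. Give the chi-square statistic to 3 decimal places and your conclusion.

32.156; reject

Ratio total = 20. Expected counts: 320×1/20 = 16, 320×3/20 = 48, 320×2/20 = 32, 320×6/20 = 96, 320×3/20 = 48, 320×1/20 = 16, 320×4/20 = 64.
type 1: (1 − 16)²/16 = 225/16 = 14.0625
type 2: (59 − 48)²/48 = 121/48 = 2.5208
type 3: (29 − 32)²/32 = 9/32 = 0.2813
type 4: (106 − 96)²/96 = 100/96 = 1.0417
type 5: (51 − 48)²/48 = 9/48 = 0.1875
type 6: (28 − 16)²/16 = 144/16 = 9.0000
type 7: (46 − 64)²/64 = 324/64 = 5.0625
Sum = 32.156
df = 6. Since 32.156 > 14.449, we reject H₀.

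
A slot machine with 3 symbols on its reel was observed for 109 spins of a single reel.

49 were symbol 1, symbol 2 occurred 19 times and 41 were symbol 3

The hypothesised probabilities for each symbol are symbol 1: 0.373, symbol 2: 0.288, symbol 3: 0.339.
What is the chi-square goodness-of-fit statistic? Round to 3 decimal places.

Expected counts E_i = n·p_i: 109×0.373 = 40.657, 109×0.288 = 31.392, 109×0.339 = 36.951.
symbol 1: (49 − 40.657)²/40.657 = 69.605649/40.657 = 1.7120
symbol 2: (19 − 31.392)²/31.392 = 153.561664/31.392 = 4.8917
symbol 3: (41 − 36.951)²/36.951 = 16.394401/36.951 = 0.4437
Sum = 7.047

7.047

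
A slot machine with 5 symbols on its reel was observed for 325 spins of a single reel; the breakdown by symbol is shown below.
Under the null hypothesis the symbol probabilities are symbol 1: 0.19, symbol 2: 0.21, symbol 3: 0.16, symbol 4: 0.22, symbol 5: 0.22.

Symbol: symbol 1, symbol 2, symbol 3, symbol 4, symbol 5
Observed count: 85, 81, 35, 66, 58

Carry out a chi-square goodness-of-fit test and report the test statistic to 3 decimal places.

Expected counts E_i = n·p_i: 325×0.19 = 61.75, 325×0.21 = 68.25, 325×0.16 = 52, 325×0.22 = 71.5, 325×0.22 = 71.5.
cat           O        E   (O−E)²/E
symbol 1     85    61.75     8.7540
symbol 2     81    68.25     2.3819
symbol 3     35       52     5.5577
symbol 4     66     71.5     0.4231
symbol 5     58     71.5     2.5490
Sum = 19.666

19.666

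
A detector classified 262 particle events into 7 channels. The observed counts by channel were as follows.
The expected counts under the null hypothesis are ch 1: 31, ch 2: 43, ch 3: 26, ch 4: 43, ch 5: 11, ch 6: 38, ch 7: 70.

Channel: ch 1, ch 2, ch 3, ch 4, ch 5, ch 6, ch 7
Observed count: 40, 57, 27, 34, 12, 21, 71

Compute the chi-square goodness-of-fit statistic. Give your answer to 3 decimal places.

ch 1: (40 − 31)²/31 = 81/31 = 2.6129
ch 2: (57 − 43)²/43 = 196/43 = 4.5581
ch 3: (27 − 26)²/26 = 1/26 = 0.0385
ch 4: (34 − 43)²/43 = 81/43 = 1.8837
ch 5: (12 − 11)²/11 = 1/11 = 0.0909
ch 6: (21 − 38)²/38 = 289/38 = 7.6053
ch 7: (71 − 70)²/70 = 1/70 = 0.0143
Sum = 16.804

16.804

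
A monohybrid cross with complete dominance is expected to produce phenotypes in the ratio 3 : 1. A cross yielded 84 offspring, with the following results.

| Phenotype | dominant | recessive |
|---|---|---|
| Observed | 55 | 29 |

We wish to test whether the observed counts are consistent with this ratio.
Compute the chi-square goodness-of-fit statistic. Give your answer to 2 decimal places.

4.06

Ratio total = 4. Expected counts: 84×3/4 = 63, 84×1/4 = 21.
χ² = (55−63)²/63 + (29−21)²/21
   = 1.016 + 3.048
Sum = 4.06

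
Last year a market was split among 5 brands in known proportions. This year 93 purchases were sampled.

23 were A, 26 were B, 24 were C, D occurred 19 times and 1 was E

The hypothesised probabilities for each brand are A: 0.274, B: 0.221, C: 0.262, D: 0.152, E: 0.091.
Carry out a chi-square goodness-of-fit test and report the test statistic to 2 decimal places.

9.95

Expected counts E_i = n·p_i: 93×0.274 = 25.482, 93×0.221 = 20.553, 93×0.262 = 24.366, 93×0.152 = 14.136, 93×0.091 = 8.463.
cat         O        E   (O−E)²/E
A          23   25.482      0.242
B          26   20.553      1.444
C          24   24.366      0.005
D          19   14.136      1.674
E           1    8.463      6.581
Sum = 9.95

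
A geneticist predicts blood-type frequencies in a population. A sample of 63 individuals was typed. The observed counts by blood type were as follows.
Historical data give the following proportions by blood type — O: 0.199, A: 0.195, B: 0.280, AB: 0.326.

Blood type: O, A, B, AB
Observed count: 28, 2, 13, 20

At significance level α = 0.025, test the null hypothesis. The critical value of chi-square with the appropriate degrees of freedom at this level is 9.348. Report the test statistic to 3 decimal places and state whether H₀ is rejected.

28.917; reject

Expected counts E_i = n·p_i: 63×0.199 = 12.537, 63×0.195 = 12.285, 63×0.280 = 17.64, 63×0.326 = 20.538.
O: (28 − 12.537)²/12.537 = 239.104369/12.537 = 19.0719
A: (2 − 12.285)²/12.285 = 105.781225/12.285 = 8.6106
B: (13 − 17.64)²/17.64 = 21.5296/17.64 = 1.2205
AB: (20 − 20.538)²/20.538 = 0.289444/20.538 = 0.0141
Sum = 28.917
df = 3. Since 28.917 > 9.348, we reject H₀.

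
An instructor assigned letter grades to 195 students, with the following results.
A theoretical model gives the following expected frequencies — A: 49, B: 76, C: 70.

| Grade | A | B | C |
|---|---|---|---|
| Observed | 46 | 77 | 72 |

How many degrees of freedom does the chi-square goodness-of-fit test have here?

2

There are k = 3 categories and no parameters were estimated from the data, so df = 3 − 1 = 2.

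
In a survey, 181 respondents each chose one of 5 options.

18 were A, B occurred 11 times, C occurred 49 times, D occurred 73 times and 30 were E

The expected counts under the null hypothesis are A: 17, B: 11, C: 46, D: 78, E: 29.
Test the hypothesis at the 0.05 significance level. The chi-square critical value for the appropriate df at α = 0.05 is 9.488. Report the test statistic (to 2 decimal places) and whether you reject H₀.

0.61; do not reject

χ² = (18−17)²/17 + (11−11)²/11 + (49−46)²/46 + (73−78)²/78 + (30−29)²/29
   = 0.059 + 0.000 + 0.196 + 0.321 + 0.034
Sum = 0.61
df = 4. Since 0.61 < 9.488, we do not reject H₀.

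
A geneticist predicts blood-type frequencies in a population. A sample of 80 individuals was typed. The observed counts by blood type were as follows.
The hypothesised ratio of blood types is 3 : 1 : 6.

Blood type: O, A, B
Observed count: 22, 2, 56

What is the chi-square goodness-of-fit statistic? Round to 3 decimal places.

Ratio total = 10. Expected counts: 80×3/10 = 24, 80×1/10 = 8, 80×6/10 = 48.
cat         O        E   (O−E)²/E
O          22       24     0.1667
A           2        8     4.5000
B          56       48     1.3333
Sum = 6.000

6.000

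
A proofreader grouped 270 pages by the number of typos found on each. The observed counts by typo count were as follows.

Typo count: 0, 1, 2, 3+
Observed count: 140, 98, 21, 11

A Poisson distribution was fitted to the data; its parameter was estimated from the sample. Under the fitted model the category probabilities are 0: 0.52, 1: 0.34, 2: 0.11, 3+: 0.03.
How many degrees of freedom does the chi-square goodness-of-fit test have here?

2

There are k = 4 categories and 1 parameter estimated from the data, so df = 4 − 1 − 1 = 2.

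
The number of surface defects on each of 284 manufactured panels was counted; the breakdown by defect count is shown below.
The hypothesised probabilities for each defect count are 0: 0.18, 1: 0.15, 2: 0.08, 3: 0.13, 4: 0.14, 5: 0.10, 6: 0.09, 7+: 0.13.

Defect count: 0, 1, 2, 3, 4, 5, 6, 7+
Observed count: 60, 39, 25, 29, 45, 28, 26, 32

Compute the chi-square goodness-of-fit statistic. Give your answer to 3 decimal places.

Expected counts E_i = n·p_i: 284×0.18 = 51.12, 284×0.15 = 42.6, 284×0.08 = 22.72, 284×0.13 = 36.92, 284×0.14 = 39.76, 284×0.10 = 28.4, 284×0.09 = 25.56, 284×0.13 = 36.92.
cat         O        E   (O−E)²/E
0          60    51.12     1.5425
1          39     42.6     0.3042
2          25    22.72     0.2288
3          29    36.92     1.6990
4          45    39.76     0.6906
5          28     28.4     0.0056
6          26    25.56     0.0076
7+         32    36.92     0.6556
Sum = 5.134

5.134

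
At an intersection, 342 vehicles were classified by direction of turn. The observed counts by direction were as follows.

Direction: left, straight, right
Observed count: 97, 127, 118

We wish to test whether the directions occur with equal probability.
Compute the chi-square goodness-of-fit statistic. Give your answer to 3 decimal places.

4.158

Expected count for each of the 3 categories: 342/3 = 114.
left: (97 − 114)²/114 = 289/114 = 2.5351
straight: (127 − 114)²/114 = 169/114 = 1.4825
right: (118 − 114)²/114 = 16/114 = 0.1404
Sum = 4.158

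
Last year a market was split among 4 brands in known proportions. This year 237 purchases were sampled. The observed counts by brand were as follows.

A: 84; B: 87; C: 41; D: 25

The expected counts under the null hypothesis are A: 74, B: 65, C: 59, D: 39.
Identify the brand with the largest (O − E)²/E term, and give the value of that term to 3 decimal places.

χ² = (84−74)²/74 + (87−65)²/65 + (41−59)²/59 + (25−39)²/39
   = 1.3514 + 7.4462 + 5.4915 + 5.0256
The largest term is for B: 7.446.

B, 7.446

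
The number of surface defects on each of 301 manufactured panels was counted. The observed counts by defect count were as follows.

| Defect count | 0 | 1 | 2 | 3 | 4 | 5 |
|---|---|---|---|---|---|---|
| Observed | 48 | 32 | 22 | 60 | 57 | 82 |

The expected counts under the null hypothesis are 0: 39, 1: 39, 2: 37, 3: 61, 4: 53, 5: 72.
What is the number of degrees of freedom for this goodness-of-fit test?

There are k = 6 categories and no parameters were estimated from the data, so df = 6 − 1 = 5.

5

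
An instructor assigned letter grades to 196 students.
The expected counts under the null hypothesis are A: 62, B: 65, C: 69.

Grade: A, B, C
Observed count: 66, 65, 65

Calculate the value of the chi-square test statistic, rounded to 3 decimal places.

χ² = (66−62)²/62 + (65−65)²/65 + (65−69)²/69
   = 0.2581 + 0.0000 + 0.2319
Sum = 0.490

0.490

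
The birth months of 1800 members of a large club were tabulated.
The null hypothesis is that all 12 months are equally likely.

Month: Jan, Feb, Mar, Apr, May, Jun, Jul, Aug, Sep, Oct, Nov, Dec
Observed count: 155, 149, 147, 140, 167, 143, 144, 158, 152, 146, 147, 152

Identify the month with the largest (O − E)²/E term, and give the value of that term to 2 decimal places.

May, 1.93

Expected count for each of the 12 categories: 1800/12 = 150.
Jan: (155 − 150)²/150 = 25/150 = 0.167
Feb: (149 − 150)²/150 = 1/150 = 0.007
Mar: (147 − 150)²/150 = 9/150 = 0.060
Apr: (140 − 150)²/150 = 100/150 = 0.667
May: (167 − 150)²/150 = 289/150 = 1.927
Jun: (143 − 150)²/150 = 49/150 = 0.327
Jul: (144 − 150)²/150 = 36/150 = 0.240
Aug: (158 − 150)²/150 = 64/150 = 0.427
Sep: (152 − 150)²/150 = 4/150 = 0.027
Oct: (146 − 150)²/150 = 16/150 = 0.107
Nov: (147 − 150)²/150 = 9/150 = 0.060
Dec: (152 − 150)²/150 = 4/150 = 0.027
The largest term is for May: 1.93.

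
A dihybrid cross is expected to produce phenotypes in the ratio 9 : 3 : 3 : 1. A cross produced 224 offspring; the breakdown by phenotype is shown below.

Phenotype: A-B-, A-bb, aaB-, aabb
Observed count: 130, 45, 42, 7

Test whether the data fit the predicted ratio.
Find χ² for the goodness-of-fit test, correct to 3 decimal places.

3.841

Ratio total = 16. Expected counts: 224×9/16 = 126, 224×3/16 = 42, 224×3/16 = 42, 224×1/16 = 14.
cat         O        E   (O−E)²/E
A-B-      130      126     0.1270
A-bb       45       42     0.2143
aaB-       42       42     0.0000
aabb        7       14     3.5000
Sum = 3.841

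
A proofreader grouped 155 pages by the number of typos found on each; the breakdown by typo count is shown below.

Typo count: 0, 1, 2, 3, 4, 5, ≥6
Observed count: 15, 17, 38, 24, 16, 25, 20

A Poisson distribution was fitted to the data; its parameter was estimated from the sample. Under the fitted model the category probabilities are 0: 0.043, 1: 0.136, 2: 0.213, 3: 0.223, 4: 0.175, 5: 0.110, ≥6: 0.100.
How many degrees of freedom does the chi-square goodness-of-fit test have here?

There are k = 7 categories and 1 parameter estimated from the data, so df = 7 − 1 − 1 = 5.

5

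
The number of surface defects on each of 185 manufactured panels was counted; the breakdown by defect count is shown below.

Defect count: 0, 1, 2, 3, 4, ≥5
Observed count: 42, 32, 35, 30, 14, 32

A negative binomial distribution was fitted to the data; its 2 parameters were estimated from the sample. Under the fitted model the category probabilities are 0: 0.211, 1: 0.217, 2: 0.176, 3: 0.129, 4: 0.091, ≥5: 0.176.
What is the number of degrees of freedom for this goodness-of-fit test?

3

There are k = 6 categories and 2 parameters estimated from the data, so df = 6 − 1 − 2 = 3.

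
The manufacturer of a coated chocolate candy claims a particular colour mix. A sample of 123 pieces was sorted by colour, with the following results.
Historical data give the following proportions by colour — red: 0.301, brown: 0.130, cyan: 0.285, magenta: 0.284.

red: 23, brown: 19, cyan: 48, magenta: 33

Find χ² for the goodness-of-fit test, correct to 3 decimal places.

Expected counts E_i = n·p_i: 123×0.301 = 37.023, 123×0.130 = 15.99, 123×0.285 = 35.055, 123×0.284 = 34.932.
cat          O        E   (O−E)²/E
red         23   37.023     5.3114
brown       19    15.99     0.5666
cyan        48   35.055     4.7803
magenta     33   34.932     0.1069
Sum = 10.765

10.765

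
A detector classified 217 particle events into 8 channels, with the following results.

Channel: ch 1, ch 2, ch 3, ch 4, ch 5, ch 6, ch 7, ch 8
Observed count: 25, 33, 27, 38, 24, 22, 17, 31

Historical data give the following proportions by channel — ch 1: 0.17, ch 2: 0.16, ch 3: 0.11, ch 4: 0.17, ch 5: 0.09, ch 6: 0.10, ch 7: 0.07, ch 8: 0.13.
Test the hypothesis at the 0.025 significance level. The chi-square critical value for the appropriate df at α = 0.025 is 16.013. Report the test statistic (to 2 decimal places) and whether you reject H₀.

Expected counts E_i = n·p_i: 217×0.17 = 36.89, 217×0.16 = 34.72, 217×0.11 = 23.87, 217×0.17 = 36.89, 217×0.09 = 19.53, 217×0.10 = 21.7, 217×0.07 = 15.19, 217×0.13 = 28.21.
χ² = (25−36.89)²/36.89 + (33−34.72)²/34.72 + (27−23.87)²/23.87 + (38−36.89)²/36.89 + (24−19.53)²/19.53 + (22−21.7)²/21.7 + (17−15.19)²/15.19 + (31−28.21)²/28.21
   = 3.832 + 0.085 + 0.410 + 0.033 + 1.023 + 0.004 + 0.216 + 0.276
Sum = 5.88
df = 7. Since 5.88 < 16.013, we do not reject H₀.

5.88; do not reject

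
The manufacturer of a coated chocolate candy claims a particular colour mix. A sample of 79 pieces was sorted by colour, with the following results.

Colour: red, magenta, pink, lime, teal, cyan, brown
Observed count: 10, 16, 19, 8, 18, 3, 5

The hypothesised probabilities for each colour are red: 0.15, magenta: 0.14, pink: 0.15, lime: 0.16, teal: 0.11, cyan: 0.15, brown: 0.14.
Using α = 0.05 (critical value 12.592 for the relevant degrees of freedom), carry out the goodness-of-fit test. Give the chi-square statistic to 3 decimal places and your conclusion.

28.417; reject

Expected counts E_i = n·p_i: 79×0.15 = 11.85, 79×0.14 = 11.06, 79×0.15 = 11.85, 79×0.16 = 12.64, 79×0.11 = 8.69, 79×0.15 = 11.85, 79×0.14 = 11.06.
red: (10 − 11.85)²/11.85 = 3.4225/11.85 = 0.2888
magenta: (16 − 11.06)²/11.06 = 24.4036/11.06 = 2.2065
pink: (19 − 11.85)²/11.85 = 51.1225/11.85 = 4.3141
lime: (8 − 12.64)²/12.64 = 21.5296/12.64 = 1.7033
teal: (18 − 8.69)²/8.69 = 86.6761/8.69 = 9.9742
cyan: (3 − 11.85)²/11.85 = 78.3225/11.85 = 6.6095
brown: (5 − 11.06)²/11.06 = 36.7236/11.06 = 3.3204
Sum = 28.417
df = 6. Since 28.417 > 12.592, we reject H₀.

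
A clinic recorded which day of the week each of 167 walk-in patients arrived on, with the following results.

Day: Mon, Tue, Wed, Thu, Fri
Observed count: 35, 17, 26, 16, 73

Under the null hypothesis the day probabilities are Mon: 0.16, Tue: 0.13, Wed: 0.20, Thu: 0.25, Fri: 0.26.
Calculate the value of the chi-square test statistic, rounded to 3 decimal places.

Expected counts E_i = n·p_i: 167×0.16 = 26.72, 167×0.13 = 21.71, 167×0.20 = 33.4, 167×0.25 = 41.75, 167×0.26 = 43.42.
χ² = (35−26.72)²/26.72 + (17−21.71)²/21.71 + (26−33.4)²/33.4 + (16−41.75)²/41.75 + (73−43.42)²/43.42
   = 2.5658 + 1.0218 + 1.6395 + 15.8817 + 20.1515
Sum = 41.260

41.260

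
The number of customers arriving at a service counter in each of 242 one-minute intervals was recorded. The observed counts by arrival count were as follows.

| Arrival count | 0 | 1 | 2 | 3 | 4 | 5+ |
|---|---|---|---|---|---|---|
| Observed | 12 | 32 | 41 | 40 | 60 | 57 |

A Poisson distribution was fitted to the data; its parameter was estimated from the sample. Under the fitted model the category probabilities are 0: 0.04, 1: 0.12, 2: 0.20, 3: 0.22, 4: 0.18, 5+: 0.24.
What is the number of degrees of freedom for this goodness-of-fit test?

4

There are k = 6 categories and 1 parameter estimated from the data, so df = 6 − 1 − 1 = 4.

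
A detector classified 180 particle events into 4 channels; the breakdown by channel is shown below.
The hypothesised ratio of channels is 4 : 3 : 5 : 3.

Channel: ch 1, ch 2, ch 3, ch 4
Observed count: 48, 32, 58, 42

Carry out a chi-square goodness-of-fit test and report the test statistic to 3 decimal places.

Ratio total = 15. Expected counts: 180×4/15 = 48, 180×3/15 = 36, 180×5/15 = 60, 180×3/15 = 36.
χ² = (48−48)²/48 + (32−36)²/36 + (58−60)²/60 + (42−36)²/36
   = 0.0000 + 0.4444 + 0.0667 + 1.0000
Sum = 1.511

1.511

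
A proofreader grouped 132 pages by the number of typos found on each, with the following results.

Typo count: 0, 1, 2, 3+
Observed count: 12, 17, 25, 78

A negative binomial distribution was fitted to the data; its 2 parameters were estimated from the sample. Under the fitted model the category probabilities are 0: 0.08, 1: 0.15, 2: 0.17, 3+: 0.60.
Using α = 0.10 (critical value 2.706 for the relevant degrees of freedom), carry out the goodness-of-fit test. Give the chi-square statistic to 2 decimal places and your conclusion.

Expected counts E_i = n·p_i: 132×0.08 = 10.56, 132×0.15 = 19.8, 132×0.17 = 22.44, 132×0.60 = 79.2.
cat         O        E   (O−E)²/E
0          12    10.56      0.196
1          17     19.8      0.396
2          25    22.44      0.292
3+         78     79.2      0.018
Sum = 0.90
df = 1. Since 0.90 < 2.706, we do not reject H₀.

0.90; do not reject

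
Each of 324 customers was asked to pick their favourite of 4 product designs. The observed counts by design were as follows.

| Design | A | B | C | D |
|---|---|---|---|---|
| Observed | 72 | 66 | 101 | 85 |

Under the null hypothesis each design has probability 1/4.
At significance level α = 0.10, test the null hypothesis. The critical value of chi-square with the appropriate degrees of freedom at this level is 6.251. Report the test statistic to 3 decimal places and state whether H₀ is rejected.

Under H₀ each category has probability 1/4, so each expected count is 324/4 = 81.
A: (72 − 81)²/81 = 81/81 = 1.0000
B: (66 − 81)²/81 = 225/81 = 2.7778
C: (101 − 81)²/81 = 400/81 = 4.9383
D: (85 − 81)²/81 = 16/81 = 0.1975
Sum = 8.914
df = 3. Since 8.914 > 6.251, we reject H₀.

8.914; reject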